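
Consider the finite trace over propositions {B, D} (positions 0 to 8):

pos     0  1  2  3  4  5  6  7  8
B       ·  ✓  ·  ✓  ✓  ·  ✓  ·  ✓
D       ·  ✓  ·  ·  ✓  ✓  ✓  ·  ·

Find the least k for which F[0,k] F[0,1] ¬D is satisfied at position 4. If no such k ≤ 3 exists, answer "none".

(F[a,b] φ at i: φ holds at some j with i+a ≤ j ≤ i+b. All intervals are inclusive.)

Scan j = 4,5,… for F[0,1] ¬D:
  j=4: fails
  j=5: fails
  j=6: holds
First hit at j=6, so smallest k = 6-4 = 2.

2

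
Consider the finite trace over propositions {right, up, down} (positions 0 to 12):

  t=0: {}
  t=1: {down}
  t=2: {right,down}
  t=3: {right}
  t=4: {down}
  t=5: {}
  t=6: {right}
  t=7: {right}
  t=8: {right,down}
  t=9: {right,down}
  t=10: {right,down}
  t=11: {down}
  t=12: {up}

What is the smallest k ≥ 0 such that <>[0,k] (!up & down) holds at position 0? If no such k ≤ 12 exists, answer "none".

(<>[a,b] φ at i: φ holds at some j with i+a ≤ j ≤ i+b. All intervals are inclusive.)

Scan j = 0,1,… for (!up & down):
  j=0: fails
  j=1: holds
First hit at j=1, so smallest k = 1-0 = 1.

1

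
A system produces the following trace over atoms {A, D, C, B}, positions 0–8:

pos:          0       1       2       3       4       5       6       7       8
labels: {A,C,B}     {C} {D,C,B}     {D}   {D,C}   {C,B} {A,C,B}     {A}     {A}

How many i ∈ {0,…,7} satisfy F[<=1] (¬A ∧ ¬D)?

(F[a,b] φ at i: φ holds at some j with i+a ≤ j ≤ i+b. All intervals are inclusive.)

Evaluate at each i in [0,7]:
  i=0: ✓ (witness j=1)
  i=1: ✓ (witness j=1)
  i=2: ✗ (none in [2,3])
  i=3: ✗ (none in [3,4])
  i=4: ✓ (witness j=5)
  i=5: ✓ (witness j=5)
  i=6: ✗ (none in [6,7])
  i=7: ✗ (none in [7,8])
Positions where it holds: {0, 1, 4, 5} → 4.

4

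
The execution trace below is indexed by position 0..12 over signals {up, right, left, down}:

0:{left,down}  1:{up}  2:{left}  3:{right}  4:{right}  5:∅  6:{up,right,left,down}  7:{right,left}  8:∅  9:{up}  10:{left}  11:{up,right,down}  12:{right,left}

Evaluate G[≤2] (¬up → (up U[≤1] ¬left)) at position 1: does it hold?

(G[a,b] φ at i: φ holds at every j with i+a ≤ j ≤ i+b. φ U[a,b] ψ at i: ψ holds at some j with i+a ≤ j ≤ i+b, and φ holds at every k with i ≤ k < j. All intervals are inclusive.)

Check (¬up → (up U[≤1] ¬left)) at every j in [1,3]:
  j=1: antecedent false → ✓
  j=2: antecedent true; consequent fails → ✗
  j=3: antecedent true; consequent holds → ✓
Fails at j=2 → formula fails.

False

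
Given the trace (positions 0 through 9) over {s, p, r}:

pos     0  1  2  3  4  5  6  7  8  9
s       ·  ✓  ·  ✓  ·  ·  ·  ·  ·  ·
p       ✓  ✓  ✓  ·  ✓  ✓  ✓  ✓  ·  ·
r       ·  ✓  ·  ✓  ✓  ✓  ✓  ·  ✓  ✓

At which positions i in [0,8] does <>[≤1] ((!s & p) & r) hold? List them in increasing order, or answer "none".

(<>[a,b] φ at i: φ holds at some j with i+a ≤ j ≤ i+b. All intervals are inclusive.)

Evaluate at each i in [0,8]:
  i=0: ✗ (none in [0,1])
  i=1: ✗ (none in [1,2])
  i=2: ✗ (none in [2,3])
  i=3: ✓ (witness j=4)
  i=4: ✓ (witness j=4)
  i=5: ✓ (witness j=5)
  i=6: ✓ (witness j=6)
  i=7: ✗ (none in [7,8])
  i=8: ✗ (none in [8,9])

3, 4, 5, 6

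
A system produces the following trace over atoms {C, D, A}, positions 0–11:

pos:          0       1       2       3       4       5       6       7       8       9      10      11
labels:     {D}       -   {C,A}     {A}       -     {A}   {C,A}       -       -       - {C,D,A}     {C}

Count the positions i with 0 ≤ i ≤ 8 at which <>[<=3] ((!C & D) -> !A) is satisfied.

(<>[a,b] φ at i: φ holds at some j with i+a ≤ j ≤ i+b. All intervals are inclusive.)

Evaluate at each i in [0,8]:
  i=0: ✓ (witness j=0)
  i=1: ✓ (witness j=1)
  i=2: ✓ (witness j=2)
  i=3: ✓ (witness j=3)
  i=4: ✓ (witness j=4)
  i=5: ✓ (witness j=5)
  i=6: ✓ (witness j=6)
  i=7: ✓ (witness j=7)
  i=8: ✓ (witness j=8)
Positions where it holds: {0, 1, 2, 3, 4, 5, 6, 7, 8} → 9.

9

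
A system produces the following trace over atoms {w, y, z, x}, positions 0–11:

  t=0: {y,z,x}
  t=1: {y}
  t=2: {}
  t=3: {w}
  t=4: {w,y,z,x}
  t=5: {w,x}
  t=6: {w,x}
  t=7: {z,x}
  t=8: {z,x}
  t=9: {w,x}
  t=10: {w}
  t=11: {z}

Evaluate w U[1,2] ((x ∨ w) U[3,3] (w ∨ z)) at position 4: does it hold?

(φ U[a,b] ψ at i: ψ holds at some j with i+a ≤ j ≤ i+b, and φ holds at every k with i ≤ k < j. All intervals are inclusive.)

True

Need some j in [5,6] with ((x ∨ w) U[3,3] (w ∨ z)), and w at every k in [4,j-1].
  j=5: ((x ∨ w) U[3,3] (w ∨ z)) holds; w holds at every k in [4,4] → satisfied.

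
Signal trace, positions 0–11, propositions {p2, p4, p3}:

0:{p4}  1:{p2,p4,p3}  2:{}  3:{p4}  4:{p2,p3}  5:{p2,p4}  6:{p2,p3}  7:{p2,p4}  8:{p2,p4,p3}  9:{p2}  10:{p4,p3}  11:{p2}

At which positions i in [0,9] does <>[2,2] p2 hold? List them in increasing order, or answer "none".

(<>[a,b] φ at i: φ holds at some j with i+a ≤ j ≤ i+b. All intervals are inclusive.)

Evaluate at each i in [0,9]:
  i=0: ✗ (none in [2,2])
  i=1: ✗ (none in [3,3])
  i=2: ✓ (witness j=4)
  i=3: ✓ (witness j=5)
  i=4: ✓ (witness j=6)
  i=5: ✓ (witness j=7)
  i=6: ✓ (witness j=8)
  i=7: ✓ (witness j=9)
  i=8: ✗ (none in [10,10])
  i=9: ✓ (witness j=11)

2, 3, 4, 5, 6, 7, 9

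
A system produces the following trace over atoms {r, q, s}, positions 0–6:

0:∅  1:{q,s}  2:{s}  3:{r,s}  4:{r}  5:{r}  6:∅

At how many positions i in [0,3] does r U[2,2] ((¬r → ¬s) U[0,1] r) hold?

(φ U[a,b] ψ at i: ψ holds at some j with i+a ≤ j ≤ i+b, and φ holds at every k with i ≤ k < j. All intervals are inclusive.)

Evaluate at each i in [0,3]:
  i=0: ✗ (no rhs in [2,2])
  i=1: ✗ (lhs fails at k=1 before rhs at j=3)
  i=2: ✗ (lhs fails at k=2 before rhs at j=4)
  i=3: ✓ (rhs at j=5; lhs holds on [3,4])
Positions where it holds: {3} → 1.

1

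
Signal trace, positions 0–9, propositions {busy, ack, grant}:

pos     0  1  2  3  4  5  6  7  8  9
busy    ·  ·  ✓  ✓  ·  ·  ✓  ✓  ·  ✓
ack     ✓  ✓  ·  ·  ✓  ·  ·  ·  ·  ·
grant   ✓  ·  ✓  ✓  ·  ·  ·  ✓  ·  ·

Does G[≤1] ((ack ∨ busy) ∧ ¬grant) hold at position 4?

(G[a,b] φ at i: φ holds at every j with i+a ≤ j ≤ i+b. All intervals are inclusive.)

No

Check ((ack ∨ busy) ∧ ¬grant) at every j in [4,5]:
  j=4: true
  j=5: false
Fails at j=5 → formula fails.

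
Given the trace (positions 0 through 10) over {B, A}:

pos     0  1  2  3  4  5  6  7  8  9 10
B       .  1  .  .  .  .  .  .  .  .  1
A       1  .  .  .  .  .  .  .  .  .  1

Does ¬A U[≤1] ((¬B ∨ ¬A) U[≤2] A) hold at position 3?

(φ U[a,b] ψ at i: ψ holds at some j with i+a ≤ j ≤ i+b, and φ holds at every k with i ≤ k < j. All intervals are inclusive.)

No

Need some j in [3,4] with ((¬B ∨ ¬A) U[≤2] A), and ¬A at every k in [3,j-1].
  j=3: ((¬B ∨ ¬A) U[≤2] A) — fails.
  j=4: ((¬B ∨ ¬A) U[≤2] A) — fails.
No j in the window works → until fails.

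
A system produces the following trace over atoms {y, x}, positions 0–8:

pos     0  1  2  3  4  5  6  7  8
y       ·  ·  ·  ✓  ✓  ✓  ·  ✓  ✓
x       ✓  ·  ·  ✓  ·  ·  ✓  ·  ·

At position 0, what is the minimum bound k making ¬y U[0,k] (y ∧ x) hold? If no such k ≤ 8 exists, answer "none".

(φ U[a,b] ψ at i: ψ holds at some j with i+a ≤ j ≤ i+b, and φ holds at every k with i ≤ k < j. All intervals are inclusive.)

Need earliest j ≥ 0 with (y ∧ x), and ¬y at every k in [0,j-1].
  j=0: rhs fails.
  j=1: rhs fails.
  j=2: rhs fails.
  j=3: rhs holds; lhs holds on [0,2]. k = 3.

3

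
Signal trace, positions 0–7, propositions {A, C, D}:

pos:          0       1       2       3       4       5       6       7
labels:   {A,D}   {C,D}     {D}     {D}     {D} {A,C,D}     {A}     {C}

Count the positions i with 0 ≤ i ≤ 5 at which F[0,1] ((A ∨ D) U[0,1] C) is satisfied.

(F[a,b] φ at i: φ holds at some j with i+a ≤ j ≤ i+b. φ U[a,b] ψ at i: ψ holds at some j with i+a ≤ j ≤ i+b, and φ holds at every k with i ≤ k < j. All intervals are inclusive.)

5

Evaluate at each i in [0,5]:
  i=0: ✓ (witness j=0)
  i=1: ✓ (witness j=1)
  i=2: ✗ (none in [2,3])
  i=3: ✓ (witness j=4)
  i=4: ✓ (witness j=4)
  i=5: ✓ (witness j=5)
Positions where it holds: {0, 1, 3, 4, 5} → 5.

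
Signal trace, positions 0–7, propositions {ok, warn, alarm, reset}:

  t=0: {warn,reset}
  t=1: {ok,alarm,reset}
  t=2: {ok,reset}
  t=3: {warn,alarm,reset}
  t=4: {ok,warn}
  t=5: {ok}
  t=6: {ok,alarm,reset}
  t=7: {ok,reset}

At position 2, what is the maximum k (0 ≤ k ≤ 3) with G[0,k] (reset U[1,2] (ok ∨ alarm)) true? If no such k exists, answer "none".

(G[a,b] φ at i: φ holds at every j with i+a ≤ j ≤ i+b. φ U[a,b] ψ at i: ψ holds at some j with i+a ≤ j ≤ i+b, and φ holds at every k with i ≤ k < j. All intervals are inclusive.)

(reset U[1,2] (ok ∨ alarm)) must hold from j=2 onward; find where it first fails.
  j=2: holds
  j=3: holds
  j=4: fails
Holds on [2,3], so largest k = 1.

1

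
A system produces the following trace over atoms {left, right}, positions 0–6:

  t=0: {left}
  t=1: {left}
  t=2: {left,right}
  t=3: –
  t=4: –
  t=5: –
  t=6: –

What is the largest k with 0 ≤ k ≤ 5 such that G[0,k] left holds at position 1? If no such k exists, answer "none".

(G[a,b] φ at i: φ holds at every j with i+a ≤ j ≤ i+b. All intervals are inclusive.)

left must hold from j=1 onward; find where it first fails.
  j=1: holds
  j=2: holds
  j=3: fails
Holds on [1,2], so largest k = 1.

1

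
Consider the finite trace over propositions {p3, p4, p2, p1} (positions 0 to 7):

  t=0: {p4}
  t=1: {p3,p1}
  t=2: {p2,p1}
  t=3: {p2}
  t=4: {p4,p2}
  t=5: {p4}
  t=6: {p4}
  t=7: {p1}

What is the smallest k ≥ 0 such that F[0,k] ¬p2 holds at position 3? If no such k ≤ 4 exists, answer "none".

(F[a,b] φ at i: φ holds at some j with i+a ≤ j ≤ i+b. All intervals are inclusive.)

2

Scan j = 3,4,… for ¬p2:
  j=3: fails
  j=4: fails
  j=5: holds
First hit at j=5, so smallest k = 5-3 = 2.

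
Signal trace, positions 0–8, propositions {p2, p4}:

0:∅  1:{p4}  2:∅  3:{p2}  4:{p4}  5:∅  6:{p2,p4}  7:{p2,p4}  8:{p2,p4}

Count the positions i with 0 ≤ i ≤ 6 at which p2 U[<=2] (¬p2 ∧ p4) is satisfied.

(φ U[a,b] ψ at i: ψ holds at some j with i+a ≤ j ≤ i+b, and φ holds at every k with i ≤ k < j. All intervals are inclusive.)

3

Evaluate at each i in [0,6]:
  i=0: ✗ (lhs fails at k=0 before rhs at j=1)
  i=1: ✓ (rhs at j=1)
  i=2: ✗ (lhs fails at k=2 before rhs at j=4)
  i=3: ✓ (rhs at j=4; lhs holds on [3,3])
  i=4: ✓ (rhs at j=4)
  i=5: ✗ (no rhs in [5,7])
  i=6: ✗ (no rhs in [6,8])
Positions where it holds: {1, 3, 4} → 3.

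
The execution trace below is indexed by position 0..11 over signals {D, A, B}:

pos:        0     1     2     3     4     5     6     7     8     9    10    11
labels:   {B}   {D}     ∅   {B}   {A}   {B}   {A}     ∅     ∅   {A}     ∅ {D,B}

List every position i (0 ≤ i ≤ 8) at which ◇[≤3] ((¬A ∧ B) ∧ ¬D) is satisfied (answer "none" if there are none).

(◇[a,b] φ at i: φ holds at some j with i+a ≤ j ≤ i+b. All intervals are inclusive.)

Evaluate at each i in [0,8]:
  i=0: ✓ (witness j=0)
  i=1: ✓ (witness j=3)
  i=2: ✓ (witness j=3)
  i=3: ✓ (witness j=3)
  i=4: ✓ (witness j=5)
  i=5: ✓ (witness j=5)
  i=6: ✗ (none in [6,9])
  i=7: ✗ (none in [7,10])
  i=8: ✗ (none in [8,11])

0, 1, 2, 3, 4, 5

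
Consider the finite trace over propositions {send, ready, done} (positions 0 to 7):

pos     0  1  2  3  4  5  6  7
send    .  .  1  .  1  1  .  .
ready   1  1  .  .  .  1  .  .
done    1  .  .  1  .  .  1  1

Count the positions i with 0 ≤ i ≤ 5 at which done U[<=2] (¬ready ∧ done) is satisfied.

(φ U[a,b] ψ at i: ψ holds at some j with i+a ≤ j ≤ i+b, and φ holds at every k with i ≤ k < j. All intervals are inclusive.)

1

Evaluate at each i in [0,5]:
  i=0: ✗ (no rhs in [0,2])
  i=1: ✗ (lhs fails at k=1 before rhs at j=3)
  i=2: ✗ (lhs fails at k=2 before rhs at j=3)
  i=3: ✓ (rhs at j=3)
  i=4: ✗ (lhs fails at k=4 before rhs at j=6)
  i=5: ✗ (lhs fails at k=5 before rhs at j=6)
Positions where it holds: {3} → 1.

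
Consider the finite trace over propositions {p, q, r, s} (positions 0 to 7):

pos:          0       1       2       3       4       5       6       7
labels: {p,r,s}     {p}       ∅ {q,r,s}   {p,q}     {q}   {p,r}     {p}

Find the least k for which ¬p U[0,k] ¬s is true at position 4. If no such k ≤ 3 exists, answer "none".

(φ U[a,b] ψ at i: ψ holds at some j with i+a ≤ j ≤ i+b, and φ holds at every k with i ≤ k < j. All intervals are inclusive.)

Need earliest j ≥ 4 with ¬s, and ¬p at every k in [4,j-1].
  j=4: rhs holds (empty prefix). k = 0.

0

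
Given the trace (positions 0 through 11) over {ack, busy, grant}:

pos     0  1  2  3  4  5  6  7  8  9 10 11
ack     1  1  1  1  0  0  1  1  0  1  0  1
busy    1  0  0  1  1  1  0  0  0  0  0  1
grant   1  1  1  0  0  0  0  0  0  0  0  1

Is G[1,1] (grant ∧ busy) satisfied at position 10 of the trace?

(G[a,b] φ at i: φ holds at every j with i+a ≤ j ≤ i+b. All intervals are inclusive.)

Check (grant ∧ busy) at every j in [11,11]:
  j=11: true
All positions satisfy it → formula holds.

Yes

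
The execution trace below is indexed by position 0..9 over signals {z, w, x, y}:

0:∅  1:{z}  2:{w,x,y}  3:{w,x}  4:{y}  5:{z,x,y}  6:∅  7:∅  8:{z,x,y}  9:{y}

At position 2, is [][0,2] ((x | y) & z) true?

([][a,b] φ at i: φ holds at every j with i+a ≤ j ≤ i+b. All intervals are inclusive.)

Check ((x | y) & z) at every j in [2,4]:
  j=2: false
  j=3: false
  j=4: false
Fails at j=2 → formula fails.

No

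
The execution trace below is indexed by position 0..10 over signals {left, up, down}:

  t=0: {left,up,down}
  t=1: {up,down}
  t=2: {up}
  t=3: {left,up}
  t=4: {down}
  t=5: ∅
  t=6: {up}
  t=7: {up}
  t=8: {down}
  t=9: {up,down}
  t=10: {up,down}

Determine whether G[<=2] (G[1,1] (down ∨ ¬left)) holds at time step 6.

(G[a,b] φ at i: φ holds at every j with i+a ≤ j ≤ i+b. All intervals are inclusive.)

Check G[1,1] (down ∨ ¬left) at every j in [6,8]:
  j=6: holds on [7,7]
  j=7: holds on [8,8]
  j=8: holds on [9,9]
All positions satisfy it → formula holds.

Yes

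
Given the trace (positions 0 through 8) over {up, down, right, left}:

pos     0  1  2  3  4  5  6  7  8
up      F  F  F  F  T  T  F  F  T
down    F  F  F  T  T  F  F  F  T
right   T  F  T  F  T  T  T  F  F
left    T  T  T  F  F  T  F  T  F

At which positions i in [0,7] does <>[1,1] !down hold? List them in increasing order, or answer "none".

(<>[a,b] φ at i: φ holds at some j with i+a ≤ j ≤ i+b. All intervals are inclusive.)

Evaluate at each i in [0,7]:
  i=0: ✓ (witness j=1)
  i=1: ✓ (witness j=2)
  i=2: ✗ (none in [3,3])
  i=3: ✗ (none in [4,4])
  i=4: ✓ (witness j=5)
  i=5: ✓ (witness j=6)
  i=6: ✓ (witness j=7)
  i=7: ✗ (none in [8,8])

0, 1, 4, 5, 6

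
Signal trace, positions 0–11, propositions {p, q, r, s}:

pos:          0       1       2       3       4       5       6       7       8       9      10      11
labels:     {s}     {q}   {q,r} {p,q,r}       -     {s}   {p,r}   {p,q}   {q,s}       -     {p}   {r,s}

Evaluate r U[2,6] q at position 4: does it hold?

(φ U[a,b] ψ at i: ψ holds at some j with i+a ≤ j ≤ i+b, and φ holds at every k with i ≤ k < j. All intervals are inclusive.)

Need some j in [6,10] with q, and r at every k in [4,j-1].
  j=6: q false.
  j=7: q holds, but r fails at k=4 → not this j.
  j=8: q holds, but r fails at k=4 → not this j.
  j=9: q false.
  j=10: q false.
No j in the window works → until fails.

False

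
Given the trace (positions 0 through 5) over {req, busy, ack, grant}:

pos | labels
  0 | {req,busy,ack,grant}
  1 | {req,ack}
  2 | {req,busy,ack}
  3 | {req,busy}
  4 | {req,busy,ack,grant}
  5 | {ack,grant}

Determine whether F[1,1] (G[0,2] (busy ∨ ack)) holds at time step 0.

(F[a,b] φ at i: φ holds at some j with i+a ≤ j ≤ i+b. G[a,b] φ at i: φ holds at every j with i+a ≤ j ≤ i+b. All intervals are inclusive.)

Holds

Check G[0,2] (busy ∨ ack) at each j in [1,1]:
  j=1: holds on [1,3]
Found at j=1 → formula holds.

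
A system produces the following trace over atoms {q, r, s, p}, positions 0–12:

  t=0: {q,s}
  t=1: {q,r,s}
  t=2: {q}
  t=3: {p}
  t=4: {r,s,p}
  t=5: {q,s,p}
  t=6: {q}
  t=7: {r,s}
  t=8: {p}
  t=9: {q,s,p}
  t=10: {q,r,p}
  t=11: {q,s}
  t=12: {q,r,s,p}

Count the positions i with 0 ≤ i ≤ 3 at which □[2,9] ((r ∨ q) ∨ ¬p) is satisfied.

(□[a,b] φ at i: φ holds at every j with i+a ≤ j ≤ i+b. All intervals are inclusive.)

0

Evaluate at each i in [0,3]:
  i=0: ✗ (fails at j=3)
  i=1: ✗ (fails at j=3)
  i=2: ✗ (fails at j=8)
  i=3: ✗ (fails at j=8)
Positions where it holds: {} → 0.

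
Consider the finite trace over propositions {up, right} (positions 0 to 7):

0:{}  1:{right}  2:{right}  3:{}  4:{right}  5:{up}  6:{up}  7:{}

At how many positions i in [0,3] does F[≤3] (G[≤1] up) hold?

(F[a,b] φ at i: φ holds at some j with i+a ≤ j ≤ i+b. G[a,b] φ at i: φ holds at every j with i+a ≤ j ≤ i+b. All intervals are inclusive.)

Evaluate at each i in [0,3]:
  i=0: ✗ (none in [0,3])
  i=1: ✗ (none in [1,4])
  i=2: ✓ (witness j=5)
  i=3: ✓ (witness j=5)
Positions where it holds: {2, 3} → 2.

2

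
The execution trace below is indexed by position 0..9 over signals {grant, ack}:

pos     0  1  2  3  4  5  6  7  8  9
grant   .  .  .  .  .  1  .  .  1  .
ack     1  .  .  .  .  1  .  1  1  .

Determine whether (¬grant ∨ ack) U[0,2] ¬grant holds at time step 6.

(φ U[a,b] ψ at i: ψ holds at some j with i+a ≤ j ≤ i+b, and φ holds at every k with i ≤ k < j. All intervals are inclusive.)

Need some j in [6,8] with ¬grant, and (¬grant ∨ ack) at every k in [6,j-1].
  j=6: ¬grant holds; no prefix to check → satisfied.

Holds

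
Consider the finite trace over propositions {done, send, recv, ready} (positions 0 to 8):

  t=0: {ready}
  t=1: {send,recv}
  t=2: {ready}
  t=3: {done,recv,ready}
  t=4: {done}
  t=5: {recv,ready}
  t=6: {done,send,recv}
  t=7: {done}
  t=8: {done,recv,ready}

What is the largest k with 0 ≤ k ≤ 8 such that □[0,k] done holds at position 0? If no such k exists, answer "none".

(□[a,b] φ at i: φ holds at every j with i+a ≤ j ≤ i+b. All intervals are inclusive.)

none

done must hold from j=0 onward; find where it first fails.
  j=0: fails → no k works.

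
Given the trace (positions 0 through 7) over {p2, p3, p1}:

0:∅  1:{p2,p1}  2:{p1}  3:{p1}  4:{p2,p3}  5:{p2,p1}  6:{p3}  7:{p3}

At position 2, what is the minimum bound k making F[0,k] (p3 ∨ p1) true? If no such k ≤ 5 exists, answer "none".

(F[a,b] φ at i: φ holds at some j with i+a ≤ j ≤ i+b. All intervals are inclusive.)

0

Scan j = 2,3,… for (p3 ∨ p1):
  j=2: holds
First hit at j=2, so smallest k = 2-2 = 0.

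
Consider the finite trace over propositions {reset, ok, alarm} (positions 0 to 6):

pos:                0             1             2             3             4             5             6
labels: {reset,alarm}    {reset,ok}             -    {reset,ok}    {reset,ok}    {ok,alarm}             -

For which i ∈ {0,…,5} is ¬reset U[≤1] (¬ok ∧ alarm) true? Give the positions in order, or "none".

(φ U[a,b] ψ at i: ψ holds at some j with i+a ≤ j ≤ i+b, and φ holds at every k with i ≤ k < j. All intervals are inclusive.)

Evaluate at each i in [0,5]:
  i=0: ✓ (rhs at j=0)
  i=1: ✗ (no rhs in [1,2])
  i=2: ✗ (no rhs in [2,3])
  i=3: ✗ (no rhs in [3,4])
  i=4: ✗ (no rhs in [4,5])
  i=5: ✗ (no rhs in [5,6])

0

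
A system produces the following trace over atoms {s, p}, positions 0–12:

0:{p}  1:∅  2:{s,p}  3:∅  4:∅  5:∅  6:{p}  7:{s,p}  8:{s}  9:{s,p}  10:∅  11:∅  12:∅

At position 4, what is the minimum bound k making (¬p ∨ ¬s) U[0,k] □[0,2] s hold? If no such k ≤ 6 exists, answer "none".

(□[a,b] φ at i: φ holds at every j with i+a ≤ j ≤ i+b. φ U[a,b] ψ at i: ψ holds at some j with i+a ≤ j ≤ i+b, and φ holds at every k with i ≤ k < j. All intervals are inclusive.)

3

Need earliest j ≥ 4 with □[0,2] s, and (¬p ∨ ¬s) at every k in [4,j-1].
  j=4: rhs fails.
  j=5: rhs fails.
  j=6: rhs fails.
  j=7: rhs holds; lhs holds on [4,6]. k = 3.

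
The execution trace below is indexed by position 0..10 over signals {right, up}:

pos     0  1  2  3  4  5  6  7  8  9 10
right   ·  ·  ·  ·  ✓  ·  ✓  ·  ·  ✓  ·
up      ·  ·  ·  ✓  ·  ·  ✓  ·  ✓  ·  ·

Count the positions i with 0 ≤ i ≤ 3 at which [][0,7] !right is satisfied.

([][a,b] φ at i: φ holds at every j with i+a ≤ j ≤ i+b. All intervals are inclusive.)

0

Evaluate at each i in [0,3]:
  i=0: ✗ (fails at j=4)
  i=1: ✗ (fails at j=4)
  i=2: ✗ (fails at j=4)
  i=3: ✗ (fails at j=4)
Positions where it holds: {} → 0.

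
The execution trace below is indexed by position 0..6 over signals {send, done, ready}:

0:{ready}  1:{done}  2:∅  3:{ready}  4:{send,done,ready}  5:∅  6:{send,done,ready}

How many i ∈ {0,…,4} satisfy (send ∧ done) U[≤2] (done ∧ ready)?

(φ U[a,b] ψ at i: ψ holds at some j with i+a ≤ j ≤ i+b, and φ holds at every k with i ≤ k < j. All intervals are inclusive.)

1

Evaluate at each i in [0,4]:
  i=0: ✗ (no rhs in [0,2])
  i=1: ✗ (no rhs in [1,3])
  i=2: ✗ (lhs fails at k=2 before rhs at j=4)
  i=3: ✗ (lhs fails at k=3 before rhs at j=4)
  i=4: ✓ (rhs at j=4)
Positions where it holds: {4} → 1.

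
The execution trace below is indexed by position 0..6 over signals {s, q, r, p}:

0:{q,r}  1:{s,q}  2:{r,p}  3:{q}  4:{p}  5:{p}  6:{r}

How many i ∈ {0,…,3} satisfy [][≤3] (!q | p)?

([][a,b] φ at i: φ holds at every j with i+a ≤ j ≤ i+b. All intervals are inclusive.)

0

Evaluate at each i in [0,3]:
  i=0: ✗ (fails at j=0)
  i=1: ✗ (fails at j=1)
  i=2: ✗ (fails at j=3)
  i=3: ✗ (fails at j=3)
Positions where it holds: {} → 0.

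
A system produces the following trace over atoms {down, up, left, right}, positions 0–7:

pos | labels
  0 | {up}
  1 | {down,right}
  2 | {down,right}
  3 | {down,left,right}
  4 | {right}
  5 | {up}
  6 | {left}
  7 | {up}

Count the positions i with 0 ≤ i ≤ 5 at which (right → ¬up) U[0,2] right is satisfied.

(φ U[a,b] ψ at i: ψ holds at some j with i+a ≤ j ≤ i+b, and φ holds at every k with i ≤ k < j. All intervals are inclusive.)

5

Evaluate at each i in [0,5]:
  i=0: ✓ (rhs at j=1; lhs holds on [0,0])
  i=1: ✓ (rhs at j=1)
  i=2: ✓ (rhs at j=2)
  i=3: ✓ (rhs at j=3)
  i=4: ✓ (rhs at j=4)
  i=5: ✗ (no rhs in [5,7])
Positions where it holds: {0, 1, 2, 3, 4} → 5.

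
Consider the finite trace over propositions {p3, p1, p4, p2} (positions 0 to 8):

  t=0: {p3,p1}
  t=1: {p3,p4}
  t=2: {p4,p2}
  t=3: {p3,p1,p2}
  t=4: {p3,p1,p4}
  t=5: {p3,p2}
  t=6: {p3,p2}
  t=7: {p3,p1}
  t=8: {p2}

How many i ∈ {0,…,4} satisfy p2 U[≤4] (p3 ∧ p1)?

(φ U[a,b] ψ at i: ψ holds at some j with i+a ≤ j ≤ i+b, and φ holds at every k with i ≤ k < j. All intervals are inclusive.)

4

Evaluate at each i in [0,4]:
  i=0: ✓ (rhs at j=0)
  i=1: ✗ (lhs fails at k=1 before rhs at j=3)
  i=2: ✓ (rhs at j=3; lhs holds on [2,2])
  i=3: ✓ (rhs at j=3)
  i=4: ✓ (rhs at j=4)
Positions where it holds: {0, 2, 3, 4} → 4.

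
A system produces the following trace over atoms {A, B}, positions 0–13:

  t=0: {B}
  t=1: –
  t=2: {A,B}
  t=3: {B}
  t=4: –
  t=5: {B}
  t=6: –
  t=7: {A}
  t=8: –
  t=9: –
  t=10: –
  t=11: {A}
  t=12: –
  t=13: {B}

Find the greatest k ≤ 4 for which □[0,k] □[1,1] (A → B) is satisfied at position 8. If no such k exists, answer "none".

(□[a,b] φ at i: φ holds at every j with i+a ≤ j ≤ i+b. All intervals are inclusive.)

1

□[1,1] (A → B) must hold from j=8 onward; find where it first fails.
  j=8: holds
  j=9: holds
  j=10: fails
Holds on [8,9], so largest k = 1.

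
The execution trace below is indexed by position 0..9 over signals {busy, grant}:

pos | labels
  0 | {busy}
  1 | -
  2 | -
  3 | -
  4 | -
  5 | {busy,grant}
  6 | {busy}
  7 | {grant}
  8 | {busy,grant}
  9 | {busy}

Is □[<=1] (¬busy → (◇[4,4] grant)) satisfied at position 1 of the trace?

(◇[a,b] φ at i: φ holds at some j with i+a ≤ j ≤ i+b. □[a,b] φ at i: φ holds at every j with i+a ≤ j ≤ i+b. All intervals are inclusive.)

No

Check (¬busy → (◇[4,4] grant)) at every j in [1,2]:
  j=1: antecedent true; consequent holds (witness at 5) → ✓
  j=2: antecedent true; consequent fails (none in [6,6]) → ✗
Fails at j=2 → formula fails.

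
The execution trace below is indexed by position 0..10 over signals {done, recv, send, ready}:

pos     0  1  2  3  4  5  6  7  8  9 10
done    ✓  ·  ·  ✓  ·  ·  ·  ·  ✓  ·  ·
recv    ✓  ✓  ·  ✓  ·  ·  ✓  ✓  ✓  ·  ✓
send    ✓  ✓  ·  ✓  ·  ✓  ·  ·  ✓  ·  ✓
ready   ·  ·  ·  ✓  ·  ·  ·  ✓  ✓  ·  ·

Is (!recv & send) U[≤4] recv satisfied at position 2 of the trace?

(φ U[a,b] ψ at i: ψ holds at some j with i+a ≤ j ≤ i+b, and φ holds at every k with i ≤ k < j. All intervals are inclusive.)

False

Need some j in [2,6] with recv, and (!recv & send) at every k in [2,j-1].
  j=2: recv false.
  j=3: recv holds, but (!recv & send) fails at k=2 → not this j.
  j=4: recv false.
  j=5: recv false.
  j=6: recv holds, but (!recv & send) fails at k=2 → not this j.
No j in the window works → until fails.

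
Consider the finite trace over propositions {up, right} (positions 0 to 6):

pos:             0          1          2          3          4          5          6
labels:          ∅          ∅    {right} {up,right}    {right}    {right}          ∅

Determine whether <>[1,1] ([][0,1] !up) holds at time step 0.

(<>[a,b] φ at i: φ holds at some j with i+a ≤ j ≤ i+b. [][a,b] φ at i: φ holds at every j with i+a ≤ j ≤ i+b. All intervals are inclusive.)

Holds

Check [][0,1] !up at each j in [1,1]:
  j=1: holds on [1,2]
Found at j=1 → formula holds.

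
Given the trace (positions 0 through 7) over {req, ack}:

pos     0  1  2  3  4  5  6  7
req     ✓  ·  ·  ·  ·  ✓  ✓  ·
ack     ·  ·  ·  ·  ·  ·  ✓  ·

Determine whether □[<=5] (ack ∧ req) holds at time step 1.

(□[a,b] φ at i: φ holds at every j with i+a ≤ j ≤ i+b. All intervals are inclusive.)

False

Check (ack ∧ req) at every j in [1,6]:
  j=1: false
  j=2: false
  j=3: false
  j=4: false
  j=5: false
  j=6: true
Fails at j=1 → formula fails.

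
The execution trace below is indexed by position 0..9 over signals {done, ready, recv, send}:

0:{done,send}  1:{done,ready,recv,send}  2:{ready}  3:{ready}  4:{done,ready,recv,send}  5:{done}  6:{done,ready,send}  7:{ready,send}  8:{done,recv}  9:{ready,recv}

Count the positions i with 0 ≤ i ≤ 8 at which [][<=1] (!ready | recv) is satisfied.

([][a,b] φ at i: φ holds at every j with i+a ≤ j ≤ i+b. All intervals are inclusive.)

3

Evaluate at each i in [0,8]:
  i=0: ✓ (all of [0,1])
  i=1: ✗ (fails at j=2)
  i=2: ✗ (fails at j=2)
  i=3: ✗ (fails at j=3)
  i=4: ✓ (all of [4,5])
  i=5: ✗ (fails at j=6)
  i=6: ✗ (fails at j=6)
  i=7: ✗ (fails at j=7)
  i=8: ✓ (all of [8,9])
Positions where it holds: {0, 4, 8} → 3.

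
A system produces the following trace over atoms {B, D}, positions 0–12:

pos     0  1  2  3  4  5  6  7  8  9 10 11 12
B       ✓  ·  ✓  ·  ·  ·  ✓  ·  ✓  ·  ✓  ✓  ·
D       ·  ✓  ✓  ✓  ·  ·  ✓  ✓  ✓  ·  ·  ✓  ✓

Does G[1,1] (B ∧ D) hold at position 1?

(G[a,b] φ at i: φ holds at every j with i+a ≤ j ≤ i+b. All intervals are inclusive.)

Check (B ∧ D) at every j in [2,2]:
  j=2: true
All positions satisfy it → formula holds.

Yes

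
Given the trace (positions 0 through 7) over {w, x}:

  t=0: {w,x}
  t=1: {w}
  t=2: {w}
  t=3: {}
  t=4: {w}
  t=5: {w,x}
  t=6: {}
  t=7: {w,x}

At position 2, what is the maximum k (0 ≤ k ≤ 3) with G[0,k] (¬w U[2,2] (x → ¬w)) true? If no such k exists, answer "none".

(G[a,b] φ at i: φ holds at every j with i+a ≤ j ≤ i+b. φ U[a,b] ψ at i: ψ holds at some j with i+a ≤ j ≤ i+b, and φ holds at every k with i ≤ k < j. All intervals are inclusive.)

none

(¬w U[2,2] (x → ¬w)) must hold from j=2 onward; find where it first fails.
  j=2: fails → no k works.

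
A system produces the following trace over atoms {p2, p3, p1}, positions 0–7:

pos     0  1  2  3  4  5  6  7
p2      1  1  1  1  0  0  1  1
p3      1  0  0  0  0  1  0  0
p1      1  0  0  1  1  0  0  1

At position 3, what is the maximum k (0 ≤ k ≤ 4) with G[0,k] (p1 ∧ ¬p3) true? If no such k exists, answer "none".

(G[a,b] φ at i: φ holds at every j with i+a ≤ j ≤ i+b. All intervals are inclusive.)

1

(p1 ∧ ¬p3) must hold from j=3 onward; find where it first fails.
  j=3: holds
  j=4: holds
  j=5: fails
Holds on [3,4], so largest k = 1.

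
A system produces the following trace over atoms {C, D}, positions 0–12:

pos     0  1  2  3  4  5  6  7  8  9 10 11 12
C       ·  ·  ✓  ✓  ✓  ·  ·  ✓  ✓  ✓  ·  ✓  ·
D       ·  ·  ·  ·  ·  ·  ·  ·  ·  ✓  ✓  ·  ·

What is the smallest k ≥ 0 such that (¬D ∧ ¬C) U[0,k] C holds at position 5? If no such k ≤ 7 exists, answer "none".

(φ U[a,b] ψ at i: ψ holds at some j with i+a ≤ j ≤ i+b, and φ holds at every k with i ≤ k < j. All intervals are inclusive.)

2

Need earliest j ≥ 5 with C, and (¬D ∧ ¬C) at every k in [5,j-1].
  j=5: rhs fails.
  j=6: rhs fails.
  j=7: rhs holds; lhs holds on [5,6]. k = 2.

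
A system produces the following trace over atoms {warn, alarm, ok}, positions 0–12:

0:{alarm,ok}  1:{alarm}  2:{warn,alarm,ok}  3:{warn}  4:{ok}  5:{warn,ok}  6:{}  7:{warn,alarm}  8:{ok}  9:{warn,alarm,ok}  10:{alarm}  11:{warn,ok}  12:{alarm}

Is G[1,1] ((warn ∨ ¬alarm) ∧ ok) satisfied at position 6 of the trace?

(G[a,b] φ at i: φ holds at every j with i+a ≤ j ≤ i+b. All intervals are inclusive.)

No

Check ((warn ∨ ¬alarm) ∧ ok) at every j in [7,7]:
  j=7: false
Fails at j=7 → formula fails.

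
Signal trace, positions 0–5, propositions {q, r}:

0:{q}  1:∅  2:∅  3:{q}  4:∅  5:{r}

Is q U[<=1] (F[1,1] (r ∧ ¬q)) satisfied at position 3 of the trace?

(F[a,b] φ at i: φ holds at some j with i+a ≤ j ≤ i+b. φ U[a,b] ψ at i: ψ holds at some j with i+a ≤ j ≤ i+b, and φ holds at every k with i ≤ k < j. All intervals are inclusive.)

Yes

Need some j in [3,4] with F[1,1] (r ∧ ¬q), and q at every k in [3,j-1].
  j=3: F[1,1] (r ∧ ¬q) — fails (none in [4,4]).
  j=4: F[1,1] (r ∧ ¬q) holds; q holds at every k in [3,3] → satisfied.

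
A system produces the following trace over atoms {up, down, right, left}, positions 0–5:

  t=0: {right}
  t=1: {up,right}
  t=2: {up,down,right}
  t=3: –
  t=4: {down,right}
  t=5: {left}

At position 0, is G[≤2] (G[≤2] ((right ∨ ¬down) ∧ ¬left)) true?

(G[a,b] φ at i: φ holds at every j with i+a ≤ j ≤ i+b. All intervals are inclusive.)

Yes

Check G[≤2] ((right ∨ ¬down) ∧ ¬left) at every j in [0,2]:
  j=0: holds on [0,2]
  j=1: holds on [1,3]
  j=2: holds on [2,4]
All positions satisfy it → formula holds.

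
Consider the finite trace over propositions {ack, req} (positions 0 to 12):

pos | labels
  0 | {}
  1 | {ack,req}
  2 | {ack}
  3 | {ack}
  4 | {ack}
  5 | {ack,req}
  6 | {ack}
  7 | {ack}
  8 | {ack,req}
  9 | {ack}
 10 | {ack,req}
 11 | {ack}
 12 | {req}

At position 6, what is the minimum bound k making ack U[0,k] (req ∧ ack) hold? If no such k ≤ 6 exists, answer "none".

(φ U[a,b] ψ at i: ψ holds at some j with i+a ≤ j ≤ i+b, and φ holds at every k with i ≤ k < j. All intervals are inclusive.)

Need earliest j ≥ 6 with (req ∧ ack), and ack at every k in [6,j-1].
  j=6: rhs fails.
  j=7: rhs fails.
  j=8: rhs holds; lhs holds on [6,7]. k = 2.

2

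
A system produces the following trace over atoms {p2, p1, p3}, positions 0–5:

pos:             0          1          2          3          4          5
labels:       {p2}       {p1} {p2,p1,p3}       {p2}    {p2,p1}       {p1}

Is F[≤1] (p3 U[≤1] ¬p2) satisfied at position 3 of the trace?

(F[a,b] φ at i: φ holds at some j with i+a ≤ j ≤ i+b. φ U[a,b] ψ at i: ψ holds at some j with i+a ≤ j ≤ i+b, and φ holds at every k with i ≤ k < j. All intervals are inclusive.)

Does not hold

Check (p3 U[≤1] ¬p2) at each j in [3,4]:
  j=3: fails
  j=4: fails
No position in the window satisfies it → formula fails.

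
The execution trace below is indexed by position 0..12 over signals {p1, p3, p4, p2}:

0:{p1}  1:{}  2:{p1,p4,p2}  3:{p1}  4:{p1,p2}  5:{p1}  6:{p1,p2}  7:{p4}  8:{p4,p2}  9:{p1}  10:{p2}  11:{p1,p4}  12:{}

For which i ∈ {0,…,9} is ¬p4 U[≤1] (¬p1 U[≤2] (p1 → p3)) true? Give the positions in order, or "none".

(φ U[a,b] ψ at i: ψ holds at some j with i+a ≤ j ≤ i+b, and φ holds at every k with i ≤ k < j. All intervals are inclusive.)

Evaluate at each i in [0,9]:
  i=0: ✓ (rhs at j=1; lhs holds on [0,0])
  i=1: ✓ (rhs at j=1)
  i=2: ✗ (no rhs in [2,3])
  i=3: ✗ (no rhs in [3,4])
  i=4: ✗ (no rhs in [4,5])
  i=5: ✗ (no rhs in [5,6])
  i=6: ✓ (rhs at j=7; lhs holds on [6,6])
  i=7: ✓ (rhs at j=7)
  i=8: ✓ (rhs at j=8)
  i=9: ✓ (rhs at j=10; lhs holds on [9,9])

0, 1, 6, 7, 8, 9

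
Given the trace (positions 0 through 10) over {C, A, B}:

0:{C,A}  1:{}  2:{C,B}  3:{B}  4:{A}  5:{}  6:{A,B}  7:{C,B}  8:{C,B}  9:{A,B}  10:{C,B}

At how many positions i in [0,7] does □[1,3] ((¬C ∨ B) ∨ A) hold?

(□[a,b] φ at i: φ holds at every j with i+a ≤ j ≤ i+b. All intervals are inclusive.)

Evaluate at each i in [0,7]:
  i=0: ✓ (all of [1,3])
  i=1: ✓ (all of [2,4])
  i=2: ✓ (all of [3,5])
  i=3: ✓ (all of [4,6])
  i=4: ✓ (all of [5,7])
  i=5: ✓ (all of [6,8])
  i=6: ✓ (all of [7,9])
  i=7: ✓ (all of [8,10])
Positions where it holds: {0, 1, 2, 3, 4, 5, 6, 7} → 8.

8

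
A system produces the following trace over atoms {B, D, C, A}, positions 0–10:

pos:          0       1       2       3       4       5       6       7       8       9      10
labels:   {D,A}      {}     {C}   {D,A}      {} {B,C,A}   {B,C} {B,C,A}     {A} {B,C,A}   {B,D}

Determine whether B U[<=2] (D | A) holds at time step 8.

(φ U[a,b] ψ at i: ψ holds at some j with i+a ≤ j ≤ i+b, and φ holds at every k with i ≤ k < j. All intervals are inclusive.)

Need some j in [8,10] with (D | A), and B at every k in [8,j-1].
  j=8: (D | A) holds; no prefix to check → satisfied.

Yes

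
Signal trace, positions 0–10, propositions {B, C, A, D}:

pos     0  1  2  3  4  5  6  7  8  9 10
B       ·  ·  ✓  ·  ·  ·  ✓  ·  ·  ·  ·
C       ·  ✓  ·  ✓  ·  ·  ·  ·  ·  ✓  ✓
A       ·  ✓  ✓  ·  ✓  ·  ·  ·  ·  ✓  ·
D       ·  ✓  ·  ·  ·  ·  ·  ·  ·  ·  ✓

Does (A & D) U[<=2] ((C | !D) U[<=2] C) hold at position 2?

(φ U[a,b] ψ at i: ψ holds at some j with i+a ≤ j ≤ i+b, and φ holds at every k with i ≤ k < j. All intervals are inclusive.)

Holds

Need some j in [2,4] with ((C | !D) U[<=2] C), and (A & D) at every k in [2,j-1].
  j=2: ((C | !D) U[<=2] C) holds; no prefix to check → satisfied.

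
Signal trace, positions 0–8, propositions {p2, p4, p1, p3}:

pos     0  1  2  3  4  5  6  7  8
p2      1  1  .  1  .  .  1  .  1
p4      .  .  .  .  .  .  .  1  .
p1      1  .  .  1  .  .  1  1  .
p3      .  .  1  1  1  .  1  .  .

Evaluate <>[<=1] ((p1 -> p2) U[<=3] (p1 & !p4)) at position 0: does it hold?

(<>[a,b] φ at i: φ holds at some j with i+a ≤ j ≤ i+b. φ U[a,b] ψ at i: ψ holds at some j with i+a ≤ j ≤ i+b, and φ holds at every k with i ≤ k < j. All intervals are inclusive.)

True

Check ((p1 -> p2) U[<=3] (p1 & !p4)) at each j in [0,1]:
  j=0: holds
  j=1: holds
Found at j=0 → formula holds.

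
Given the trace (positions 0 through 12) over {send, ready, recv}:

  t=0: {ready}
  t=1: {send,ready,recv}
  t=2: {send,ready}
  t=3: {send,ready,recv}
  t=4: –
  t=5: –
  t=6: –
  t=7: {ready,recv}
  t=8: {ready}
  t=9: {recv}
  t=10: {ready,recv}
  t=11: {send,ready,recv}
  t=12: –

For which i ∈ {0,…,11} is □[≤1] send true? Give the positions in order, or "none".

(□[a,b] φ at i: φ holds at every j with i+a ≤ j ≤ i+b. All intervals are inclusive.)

Evaluate at each i in [0,11]:
  i=0: ✗ (fails at j=0)
  i=1: ✓ (all of [1,2])
  i=2: ✓ (all of [2,3])
  i=3: ✗ (fails at j=4)
  i=4: ✗ (fails at j=4)
  i=5: ✗ (fails at j=5)
  i=6: ✗ (fails at j=6)
  i=7: ✗ (fails at j=7)
  i=8: ✗ (fails at j=8)
  i=9: ✗ (fails at j=9)
  i=10: ✗ (fails at j=10)
  i=11: ✗ (fails at j=12)

1, 2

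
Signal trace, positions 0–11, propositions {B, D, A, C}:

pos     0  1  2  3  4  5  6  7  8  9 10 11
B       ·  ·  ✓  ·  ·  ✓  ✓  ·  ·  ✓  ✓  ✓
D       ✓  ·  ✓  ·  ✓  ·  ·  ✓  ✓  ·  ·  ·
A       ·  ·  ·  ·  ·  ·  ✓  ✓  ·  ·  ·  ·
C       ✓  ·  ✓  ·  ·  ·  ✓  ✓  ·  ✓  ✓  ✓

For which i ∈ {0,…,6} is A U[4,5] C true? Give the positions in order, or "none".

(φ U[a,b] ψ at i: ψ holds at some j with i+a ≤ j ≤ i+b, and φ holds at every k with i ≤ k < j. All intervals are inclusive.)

Evaluate at each i in [0,6]:
  i=0: ✗ (no rhs in [4,5])
  i=1: ✗ (lhs fails at k=1 before rhs at j=6)
  i=2: ✗ (lhs fails at k=2 before rhs at j=6)
  i=3: ✗ (lhs fails at k=3 before rhs at j=7)
  i=4: ✗ (lhs fails at k=4 before rhs at j=9)
  i=5: ✗ (lhs fails at k=5 before rhs at j=9)
  i=6: ✗ (lhs fails at k=8 before rhs at j=10)

none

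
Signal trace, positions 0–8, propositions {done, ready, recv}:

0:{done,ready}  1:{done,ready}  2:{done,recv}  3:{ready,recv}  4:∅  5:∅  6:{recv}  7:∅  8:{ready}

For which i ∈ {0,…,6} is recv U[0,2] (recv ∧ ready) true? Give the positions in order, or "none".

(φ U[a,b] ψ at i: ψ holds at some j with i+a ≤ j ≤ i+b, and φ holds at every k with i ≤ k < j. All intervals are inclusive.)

2, 3

Evaluate at each i in [0,6]:
  i=0: ✗ (no rhs in [0,2])
  i=1: ✗ (lhs fails at k=1 before rhs at j=3)
  i=2: ✓ (rhs at j=3; lhs holds on [2,2])
  i=3: ✓ (rhs at j=3)
  i=4: ✗ (no rhs in [4,6])
  i=5: ✗ (no rhs in [5,7])
  i=6: ✗ (no rhs in [6,8])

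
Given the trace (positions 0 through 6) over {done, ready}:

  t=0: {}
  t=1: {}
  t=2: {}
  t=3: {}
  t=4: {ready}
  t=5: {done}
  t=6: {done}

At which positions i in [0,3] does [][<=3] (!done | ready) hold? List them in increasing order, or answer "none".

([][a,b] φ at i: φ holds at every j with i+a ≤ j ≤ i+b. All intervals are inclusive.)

Evaluate at each i in [0,3]:
  i=0: ✓ (all of [0,3])
  i=1: ✓ (all of [1,4])
  i=2: ✗ (fails at j=5)
  i=3: ✗ (fails at j=5)

0, 1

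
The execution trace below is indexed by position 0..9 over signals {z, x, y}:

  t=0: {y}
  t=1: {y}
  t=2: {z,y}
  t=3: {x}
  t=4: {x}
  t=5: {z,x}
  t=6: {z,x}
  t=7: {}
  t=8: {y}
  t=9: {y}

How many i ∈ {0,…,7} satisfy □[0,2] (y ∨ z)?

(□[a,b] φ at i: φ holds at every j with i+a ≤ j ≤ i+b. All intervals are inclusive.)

1

Evaluate at each i in [0,7]:
  i=0: ✓ (all of [0,2])
  i=1: ✗ (fails at j=3)
  i=2: ✗ (fails at j=3)
  i=3: ✗ (fails at j=3)
  i=4: ✗ (fails at j=4)
  i=5: ✗ (fails at j=7)
  i=6: ✗ (fails at j=7)
  i=7: ✗ (fails at j=7)
Positions where it holds: {0} → 1.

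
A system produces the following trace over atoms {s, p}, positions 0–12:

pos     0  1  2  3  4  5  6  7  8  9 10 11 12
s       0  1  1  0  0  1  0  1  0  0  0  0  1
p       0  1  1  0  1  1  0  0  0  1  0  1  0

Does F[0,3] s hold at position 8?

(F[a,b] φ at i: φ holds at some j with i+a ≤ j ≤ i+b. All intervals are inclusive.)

False

Check s at each j in [8,11]:
  j=8: false
  j=9: false
  j=10: false
  j=11: false
No position in the window satisfies it → formula fails.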